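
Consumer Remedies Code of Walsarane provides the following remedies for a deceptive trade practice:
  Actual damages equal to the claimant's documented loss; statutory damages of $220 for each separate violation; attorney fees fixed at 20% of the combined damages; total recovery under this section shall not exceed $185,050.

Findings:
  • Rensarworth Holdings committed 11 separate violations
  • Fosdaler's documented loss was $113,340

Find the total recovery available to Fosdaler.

$138,912

Statutory damages: 11 × $220 = $2,420
Combined damages: $113,340 + $2,420 = $115,760
Attorney fees: 20% of $115,760 = $23,152
Total before cap: $115,760 + $23,152 = $138,912
Cap at $185,050: $138,912 is within the cap, no reduction.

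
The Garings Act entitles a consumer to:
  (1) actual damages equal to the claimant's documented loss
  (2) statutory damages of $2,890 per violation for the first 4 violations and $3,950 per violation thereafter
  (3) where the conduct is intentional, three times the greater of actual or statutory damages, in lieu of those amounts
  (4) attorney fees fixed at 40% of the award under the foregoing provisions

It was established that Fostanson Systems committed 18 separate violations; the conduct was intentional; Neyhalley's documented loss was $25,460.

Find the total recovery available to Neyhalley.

$280,812

First 4 violations: 4 × $2,890 = $11,560
Remaining violations: (18 − 4) × $3,950 = $55,300
Statutory damages: $11,560 + $55,300 = $66,860
Greater of actual damages ($25,460) or statutory damages ($66,860): $66,860
Trebled: 3 × $66,860 = $200,580
Attorney fees: 40% of $200,580 = $80,232
Total recovery: $200,580 + $80,232 = $280,812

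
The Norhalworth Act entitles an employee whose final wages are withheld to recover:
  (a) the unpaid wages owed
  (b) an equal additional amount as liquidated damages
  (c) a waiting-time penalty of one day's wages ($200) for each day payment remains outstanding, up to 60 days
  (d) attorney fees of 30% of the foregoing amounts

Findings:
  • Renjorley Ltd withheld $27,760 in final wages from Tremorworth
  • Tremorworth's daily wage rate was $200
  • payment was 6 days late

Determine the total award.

Liquidated damages (equal amount): $27,760
Penalty days: min(6, 60) = 6
Waiting-time penalty: 6 × $200 = $1,200
Subtotal: $27,760 + $27,760 + $1,200 = $56,720
Attorney fees: 30% of $56,720 = $17,016
Total award: $56,720 + $17,016 = $73,736

$73,736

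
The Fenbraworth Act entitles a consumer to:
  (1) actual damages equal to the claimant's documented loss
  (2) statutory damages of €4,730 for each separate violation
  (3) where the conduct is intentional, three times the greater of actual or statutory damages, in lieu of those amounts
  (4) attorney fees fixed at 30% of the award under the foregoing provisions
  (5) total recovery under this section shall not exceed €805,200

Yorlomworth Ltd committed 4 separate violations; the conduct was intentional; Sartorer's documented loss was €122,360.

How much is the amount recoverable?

Statutory damages: 4 × €4,730 = €18,920
Greater of actual damages (€122,360) or statutory damages (€18,920): €122,360
Trebled: 3 × €122,360 = €367,080
Attorney fees: 30% of €367,080 = €110,124
Total before cap: €367,080 + €110,124 = €477,204
Cap at €805,200: €477,204 is within the cap, no reduction.

Total recovery: €477,204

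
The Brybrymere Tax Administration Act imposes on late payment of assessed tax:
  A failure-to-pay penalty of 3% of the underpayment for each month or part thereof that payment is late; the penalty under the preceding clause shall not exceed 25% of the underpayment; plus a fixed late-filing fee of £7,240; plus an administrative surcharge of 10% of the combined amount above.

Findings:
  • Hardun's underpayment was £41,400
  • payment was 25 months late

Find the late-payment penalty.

Accrued rate: 3% × 25 = 75%, capped at 25% → 25%
Failure-to-pay penalty: 25% of £41,400 = £10,350
Penalty before surcharge: £10,350 + £7,240 = £17,590
Administrative surcharge: 10% of £17,590 = £1,759
Total penalty: £17,590 + £1,759 = £19,349

£19,349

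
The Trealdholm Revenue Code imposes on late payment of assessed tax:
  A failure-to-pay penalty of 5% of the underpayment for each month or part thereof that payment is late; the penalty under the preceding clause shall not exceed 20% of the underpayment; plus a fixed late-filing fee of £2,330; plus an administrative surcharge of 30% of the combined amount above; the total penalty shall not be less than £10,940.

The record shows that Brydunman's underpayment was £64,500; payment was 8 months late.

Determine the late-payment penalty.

£19,799

Accrued rate: 5% × 8 = 40%, capped at 20% → 20%
Failure-to-pay penalty: 20% of £64,500 = £12,900
Penalty before surcharge: £12,900 + £2,330 = £15,230
Administrative surcharge: 30% of £15,230 = £4,569
Total penalty: £15,230 + £4,569 = £19,799
Minimum £10,940: £19,799 meets the minimum, no increase.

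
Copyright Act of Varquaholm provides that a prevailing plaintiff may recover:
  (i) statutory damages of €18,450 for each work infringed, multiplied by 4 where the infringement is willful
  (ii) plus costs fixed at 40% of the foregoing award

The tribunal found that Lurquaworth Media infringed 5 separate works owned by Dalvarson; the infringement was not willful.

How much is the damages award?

Statutory damages: 5 × €18,450 = €92,250
Infringement not willful: no ×4 enhancement.
Costs: 40% of €92,250 = €36,900
Award plus costs: €92,250 + €36,900 = €129,150

€129,150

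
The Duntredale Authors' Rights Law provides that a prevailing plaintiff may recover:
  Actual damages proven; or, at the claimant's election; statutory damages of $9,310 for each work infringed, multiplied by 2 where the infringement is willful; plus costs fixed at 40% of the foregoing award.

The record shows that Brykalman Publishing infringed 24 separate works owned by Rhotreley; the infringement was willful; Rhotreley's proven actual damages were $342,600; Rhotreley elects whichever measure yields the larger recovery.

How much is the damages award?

$625,632

Statutory damages: 24 × $9,310 = $223,440
Doubled: 2 × $223,440 = $446,880
Greater of actual damages ($342,600) or enhanced statutory damages ($446,880): $446,880
Costs: 40% of $446,880 = $178,752
Award plus costs: $446,880 + $178,752 = $625,632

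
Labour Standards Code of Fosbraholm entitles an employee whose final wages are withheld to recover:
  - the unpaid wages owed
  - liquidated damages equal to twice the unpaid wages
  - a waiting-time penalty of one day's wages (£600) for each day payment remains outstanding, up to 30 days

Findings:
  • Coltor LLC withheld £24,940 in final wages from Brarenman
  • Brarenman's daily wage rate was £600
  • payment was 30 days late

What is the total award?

£92,820

Doubled: 2 × £24,940 = £49,880
Penalty days: min(30, 30) = 30
Waiting-time penalty: 30 × £600 = £18,000
Total award: £24,940 + £49,880 + £18,000 = £92,820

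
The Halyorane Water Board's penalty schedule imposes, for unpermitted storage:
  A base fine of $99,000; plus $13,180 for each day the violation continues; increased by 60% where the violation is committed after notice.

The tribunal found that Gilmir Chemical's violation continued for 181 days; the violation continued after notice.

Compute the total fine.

$3,975,328

Per-day component: 181 × $13,180 = $2,385,580
Base plus per-day: $99,000 + $2,385,580 = $2,484,580
Enhancement: 60% of $2,484,580 = $1,490,748
Enhanced fine: $2,484,580 + $1,490,748 = $3,975,328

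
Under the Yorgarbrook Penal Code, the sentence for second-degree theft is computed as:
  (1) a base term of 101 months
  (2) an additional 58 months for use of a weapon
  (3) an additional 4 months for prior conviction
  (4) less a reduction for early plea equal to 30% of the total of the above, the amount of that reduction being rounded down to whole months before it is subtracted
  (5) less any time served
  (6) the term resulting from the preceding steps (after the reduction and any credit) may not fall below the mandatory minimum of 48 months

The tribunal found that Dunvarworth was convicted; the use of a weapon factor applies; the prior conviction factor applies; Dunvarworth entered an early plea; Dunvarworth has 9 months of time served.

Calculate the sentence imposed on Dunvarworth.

106 months

Use of a weapon enhancement: +58 months
Prior conviction enhancement: +4 months
Adjusted term: 101 months + 58 months + 4 months = 163 months
Early plea reduction: 30% of 163 months = 48 months (rounded down)
After reduction: 163 − 48 = 115 months
Less time served: 115 months − 9 months = 106 months
Minimum 48 months: 106 months meets the minimum, no increase.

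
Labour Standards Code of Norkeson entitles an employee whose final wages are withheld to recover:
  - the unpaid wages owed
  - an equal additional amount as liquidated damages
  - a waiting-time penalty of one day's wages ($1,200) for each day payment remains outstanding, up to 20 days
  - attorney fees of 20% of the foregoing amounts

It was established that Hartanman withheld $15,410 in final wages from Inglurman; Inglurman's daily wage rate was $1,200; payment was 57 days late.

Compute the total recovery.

Liquidated damages (equal amount): $15,410
Penalty days: min(57, 20) = 20
Waiting-time penalty: 20 × $1,200 = $24,000
Subtotal: $15,410 + $15,410 + $24,000 = $54,820
Attorney fees: 20% of $54,820 = $10,964
Total award: $54,820 + $10,964 = $65,784

$65,784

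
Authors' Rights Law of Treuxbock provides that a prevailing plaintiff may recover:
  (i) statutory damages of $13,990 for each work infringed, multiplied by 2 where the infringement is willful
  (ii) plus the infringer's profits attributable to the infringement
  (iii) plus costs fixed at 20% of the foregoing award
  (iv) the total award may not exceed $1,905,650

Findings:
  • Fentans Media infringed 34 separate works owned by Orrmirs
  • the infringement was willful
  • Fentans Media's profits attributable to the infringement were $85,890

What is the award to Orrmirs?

Statutory damages: 34 × $13,990 = $475,660
Doubled: 2 × $475,660 = $951,320
Combined award: $951,320 + $85,890 = $1,037,210
Costs: 20% of $1,037,210 = $207,442
Award plus costs: $1,037,210 + $207,442 = $1,244,652
Cap at $1,905,650: $1,244,652 is within the cap, no reduction.

$1,244,652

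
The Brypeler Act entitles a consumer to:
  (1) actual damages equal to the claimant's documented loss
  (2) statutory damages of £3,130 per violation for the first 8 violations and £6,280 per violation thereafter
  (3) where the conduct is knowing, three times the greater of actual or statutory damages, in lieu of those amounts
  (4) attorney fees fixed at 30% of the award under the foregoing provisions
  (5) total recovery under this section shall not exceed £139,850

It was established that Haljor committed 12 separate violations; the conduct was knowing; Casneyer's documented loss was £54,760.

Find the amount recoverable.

First 8 violations: 8 × £3,130 = £25,040
Remaining violations: (12 − 8) × £6,280 = £25,120
Statutory damages: £25,040 + £25,120 = £50,160
Greater of actual damages (£54,760) or statutory damages (£50,160): £54,760
Trebled: 3 × £54,760 = £164,280
Attorney fees: 30% of £164,280 = £49,284
Total before cap: £164,280 + £49,284 = £213,564
Cap at £139,850: £213,564 exceeds the cap → £139,850

£139,850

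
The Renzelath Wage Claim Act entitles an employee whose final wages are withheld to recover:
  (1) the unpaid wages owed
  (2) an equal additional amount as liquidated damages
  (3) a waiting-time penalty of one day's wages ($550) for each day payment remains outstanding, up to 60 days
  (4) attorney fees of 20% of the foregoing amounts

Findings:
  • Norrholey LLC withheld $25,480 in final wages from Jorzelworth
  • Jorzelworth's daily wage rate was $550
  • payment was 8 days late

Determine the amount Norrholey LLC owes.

Liquidated damages (equal amount): $25,480
Penalty days: min(8, 60) = 8
Waiting-time penalty: 8 × $550 = $4,400
Subtotal: $25,480 + $25,480 + $4,400 = $55,360
Attorney fees: 20% of $55,360 = $11,072
Total award: $55,360 + $11,072 = $66,432

$66,432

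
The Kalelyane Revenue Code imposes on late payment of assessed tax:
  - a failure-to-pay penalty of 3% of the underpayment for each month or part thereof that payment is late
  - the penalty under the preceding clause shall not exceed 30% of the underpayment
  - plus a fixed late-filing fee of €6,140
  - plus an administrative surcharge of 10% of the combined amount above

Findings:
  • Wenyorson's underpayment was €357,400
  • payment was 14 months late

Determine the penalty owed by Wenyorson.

€124,696

Accrued rate: 3% × 14 = 42%, capped at 30% → 30%
Failure-to-pay penalty: 30% of €357,400 = €107,220
Penalty before surcharge: €107,220 + €6,140 = €113,360
Administrative surcharge: 10% of €113,360 = €11,336
Total penalty: €113,360 + €11,336 = €124,696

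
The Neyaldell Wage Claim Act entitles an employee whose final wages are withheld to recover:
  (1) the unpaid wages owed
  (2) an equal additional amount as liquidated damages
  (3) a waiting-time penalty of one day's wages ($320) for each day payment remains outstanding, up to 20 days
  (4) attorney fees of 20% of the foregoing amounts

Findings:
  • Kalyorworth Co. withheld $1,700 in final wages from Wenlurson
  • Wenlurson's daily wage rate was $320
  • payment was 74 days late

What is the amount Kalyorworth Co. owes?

Liquidated damages (equal amount): $1,700
Penalty days: min(74, 20) = 20
Waiting-time penalty: 20 × $320 = $6,400
Subtotal: $1,700 + $1,700 + $6,400 = $9,800
Attorney fees: 20% of $9,800 = $1,960
Total award: $9,800 + $1,960 = $11,760

$11,760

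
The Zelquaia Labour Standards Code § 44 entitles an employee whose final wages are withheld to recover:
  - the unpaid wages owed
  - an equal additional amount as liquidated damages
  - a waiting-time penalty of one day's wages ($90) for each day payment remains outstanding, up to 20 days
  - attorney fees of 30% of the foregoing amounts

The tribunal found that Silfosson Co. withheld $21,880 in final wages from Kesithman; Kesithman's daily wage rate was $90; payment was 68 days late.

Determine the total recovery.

$59,228

Liquidated damages (equal amount): $21,880
Penalty days: min(68, 20) = 20
Waiting-time penalty: 20 × $90 = $1,800
Subtotal: $21,880 + $21,880 + $1,800 = $45,560
Attorney fees: 30% of $45,560 = $13,668
Total award: $45,560 + $13,668 = $59,228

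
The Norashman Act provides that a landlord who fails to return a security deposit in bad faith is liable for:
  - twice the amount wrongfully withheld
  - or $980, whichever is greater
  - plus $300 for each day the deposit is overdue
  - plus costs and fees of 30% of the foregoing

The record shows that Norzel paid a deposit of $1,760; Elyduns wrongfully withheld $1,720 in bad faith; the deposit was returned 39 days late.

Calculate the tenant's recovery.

Recovery: $19,682

Doubled: 2 × $1,720 = $3,440
Minimum $980: $3,440 meets the minimum, no increase.
Late-return penalty: 39 × $300 = $11,700
Damages plus late penalty: $3,440 + $11,700 = $15,140
Costs and fees: 30% of $15,140 = $4,542
Total recovery: $15,140 + $4,542 = $19,682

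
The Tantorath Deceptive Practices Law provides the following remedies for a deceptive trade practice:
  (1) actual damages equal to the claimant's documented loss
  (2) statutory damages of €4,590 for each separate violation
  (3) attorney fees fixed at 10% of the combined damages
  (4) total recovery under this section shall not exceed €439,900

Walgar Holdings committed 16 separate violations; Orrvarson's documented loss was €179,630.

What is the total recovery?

€278,377

Statutory damages: 16 × €4,590 = €73,440
Combined damages: €179,630 + €73,440 = €253,070
Attorney fees: 10% of €253,070 = €25,307
Total before cap: €253,070 + €25,307 = €278,377
Cap at €439,900: €278,377 is within the cap, no reduction.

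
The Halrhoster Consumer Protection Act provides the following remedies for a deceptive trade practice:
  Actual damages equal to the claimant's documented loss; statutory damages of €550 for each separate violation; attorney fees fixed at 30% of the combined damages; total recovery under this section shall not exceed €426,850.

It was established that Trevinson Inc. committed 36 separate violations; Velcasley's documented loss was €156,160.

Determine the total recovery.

€228,748

Statutory damages: 36 × €550 = €19,800
Combined damages: €156,160 + €19,800 = €175,960
Attorney fees: 30% of €175,960 = €52,788
Total before cap: €175,960 + €52,788 = €228,748
Cap at €426,850: €228,748 is within the cap, no reduction.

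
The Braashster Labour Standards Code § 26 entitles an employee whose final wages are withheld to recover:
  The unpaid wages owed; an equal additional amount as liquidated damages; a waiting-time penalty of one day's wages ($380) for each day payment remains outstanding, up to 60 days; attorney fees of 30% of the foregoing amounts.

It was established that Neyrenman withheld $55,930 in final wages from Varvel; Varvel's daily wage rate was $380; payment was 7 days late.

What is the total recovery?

Total award: $148,876

Liquidated damages (equal amount): $55,930
Penalty days: min(7, 60) = 7
Waiting-time penalty: 7 × $380 = $2,660
Subtotal: $55,930 + $55,930 + $2,660 = $114,520
Attorney fees: 30% of $114,520 = $34,356
Total award: $114,520 + $34,356 = $148,876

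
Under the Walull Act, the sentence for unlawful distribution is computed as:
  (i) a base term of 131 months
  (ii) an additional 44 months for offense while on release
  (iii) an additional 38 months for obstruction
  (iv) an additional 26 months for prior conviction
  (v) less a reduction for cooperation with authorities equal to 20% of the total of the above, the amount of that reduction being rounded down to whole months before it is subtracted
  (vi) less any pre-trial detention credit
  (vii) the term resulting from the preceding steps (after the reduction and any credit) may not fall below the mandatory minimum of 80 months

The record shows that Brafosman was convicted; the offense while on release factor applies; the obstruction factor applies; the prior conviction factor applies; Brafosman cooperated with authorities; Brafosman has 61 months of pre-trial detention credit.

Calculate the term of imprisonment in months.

Offense while on release enhancement: +44 months
Obstruction enhancement: +38 months
Prior conviction enhancement: +26 months
Adjusted term: 131 months + 44 months + 38 months + 26 months = 239 months
Cooperation with authorities reduction: 20% of 239 months = 47 months (rounded down)
After reduction: 239 − 47 = 192 months
Less pre-trial detention credit: 192 months − 61 months = 131 months
Minimum 80 months: 131 months meets the minimum, no increase.

Sentence: 131 months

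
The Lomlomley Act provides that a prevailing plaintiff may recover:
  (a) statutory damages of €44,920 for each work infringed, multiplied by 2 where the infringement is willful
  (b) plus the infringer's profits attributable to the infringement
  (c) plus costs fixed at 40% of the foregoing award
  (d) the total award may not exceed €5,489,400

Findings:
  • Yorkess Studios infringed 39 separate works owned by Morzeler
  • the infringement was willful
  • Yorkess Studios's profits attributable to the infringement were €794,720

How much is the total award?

€5,489,400

Statutory damages: 39 × €44,920 = €1,751,880
Doubled: 2 × €1,751,880 = €3,503,760
Combined award: €3,503,760 + €794,720 = €4,298,480
Costs: 40% of €4,298,480 = €1,719,392
Award plus costs: €4,298,480 + €1,719,392 = €6,017,872
Cap at €5,489,400: €6,017,872 exceeds the cap → €5,489,400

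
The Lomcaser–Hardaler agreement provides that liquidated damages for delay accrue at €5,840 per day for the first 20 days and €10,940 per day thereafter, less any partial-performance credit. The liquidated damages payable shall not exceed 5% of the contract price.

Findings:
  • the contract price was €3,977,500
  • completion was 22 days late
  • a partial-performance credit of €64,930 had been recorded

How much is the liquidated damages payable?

First 20 days: 20 × €5,840 = €116,800
Remaining days: (22 − 20) × €10,940 = €21,880
Accrued per-day damages: €116,800 + €21,880 = €138,680
Less partial-performance credit: €138,680 − €64,930 = €73,750
Cap: 5% of €3,977,500 = €198,875
Cap at €198,875: €73,750 is within the cap, no reduction.

Liquidated damages: €73,750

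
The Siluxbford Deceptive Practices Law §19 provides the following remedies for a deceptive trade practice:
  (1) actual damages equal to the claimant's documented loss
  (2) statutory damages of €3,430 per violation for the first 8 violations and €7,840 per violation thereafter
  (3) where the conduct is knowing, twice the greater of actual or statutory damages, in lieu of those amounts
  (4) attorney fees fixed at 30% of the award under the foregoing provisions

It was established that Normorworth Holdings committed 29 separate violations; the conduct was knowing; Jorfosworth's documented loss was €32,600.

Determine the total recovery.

First 8 violations: 8 × €3,430 = €27,440
Remaining violations: (29 − 8) × €7,840 = €164,640
Statutory damages: €27,440 + €164,640 = €192,080
Greater of actual damages (€32,600) or statutory damages (€192,080): €192,080
Doubled: 2 × €192,080 = €384,160
Attorney fees: 30% of €384,160 = €115,248
Total recovery: €384,160 + €115,248 = €499,408

€499,408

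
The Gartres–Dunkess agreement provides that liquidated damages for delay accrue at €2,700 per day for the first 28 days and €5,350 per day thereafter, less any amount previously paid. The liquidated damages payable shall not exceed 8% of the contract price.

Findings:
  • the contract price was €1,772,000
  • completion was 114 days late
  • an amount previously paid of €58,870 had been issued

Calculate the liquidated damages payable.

Liquidated damages: €141,760

First 28 days: 28 × €2,700 = €75,600
Remaining days: (114 − 28) × €5,350 = €460,100
Accrued per-day damages: €75,600 + €460,100 = €535,700
Less amount previously paid: €535,700 − €58,870 = €476,830
Cap: 8% of €1,772,000 = €141,760
Cap at €141,760: €476,830 exceeds the cap → €141,760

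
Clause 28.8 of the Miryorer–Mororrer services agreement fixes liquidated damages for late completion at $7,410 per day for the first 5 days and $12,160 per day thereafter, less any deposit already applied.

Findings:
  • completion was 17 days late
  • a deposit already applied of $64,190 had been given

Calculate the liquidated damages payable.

$118,780

First 5 days: 5 × $7,410 = $37,050
Remaining days: (17 − 5) × $12,160 = $145,920
Accrued per-day damages: $37,050 + $145,920 = $182,970
Less deposit already applied: $182,970 − $64,190 = $118,780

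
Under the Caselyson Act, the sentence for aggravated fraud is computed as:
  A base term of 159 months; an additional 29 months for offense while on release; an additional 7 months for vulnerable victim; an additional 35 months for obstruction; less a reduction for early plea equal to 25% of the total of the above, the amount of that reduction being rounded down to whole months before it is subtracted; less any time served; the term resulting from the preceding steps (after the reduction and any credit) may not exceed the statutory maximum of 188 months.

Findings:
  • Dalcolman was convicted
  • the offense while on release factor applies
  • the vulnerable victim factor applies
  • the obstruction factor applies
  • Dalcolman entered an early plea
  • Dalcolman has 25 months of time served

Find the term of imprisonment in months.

Offense while on release enhancement: +29 months
Vulnerable victim enhancement: +7 months
Obstruction enhancement: +35 months
Adjusted term: 159 months + 29 months + 7 months + 35 months = 230 months
Early plea reduction: 25% of 230 months = 57 months (rounded down)
After reduction: 230 − 57 = 173 months
Less time served: 173 months − 25 months = 148 months
Cap at 188 months: 148 months is within the cap, no reduction.

148 months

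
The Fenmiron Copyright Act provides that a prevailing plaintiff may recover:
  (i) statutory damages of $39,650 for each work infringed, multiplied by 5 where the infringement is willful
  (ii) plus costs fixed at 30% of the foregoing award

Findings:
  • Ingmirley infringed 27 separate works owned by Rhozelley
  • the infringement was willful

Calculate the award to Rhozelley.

$6,958,575

Statutory damages: 27 × $39,650 = $1,070,550
Multiplied by 5: 5 × $1,070,550 = $5,352,750
Costs: 30% of $5,352,750 = $1,605,825
Award plus costs: $5,352,750 + $1,605,825 = $6,958,575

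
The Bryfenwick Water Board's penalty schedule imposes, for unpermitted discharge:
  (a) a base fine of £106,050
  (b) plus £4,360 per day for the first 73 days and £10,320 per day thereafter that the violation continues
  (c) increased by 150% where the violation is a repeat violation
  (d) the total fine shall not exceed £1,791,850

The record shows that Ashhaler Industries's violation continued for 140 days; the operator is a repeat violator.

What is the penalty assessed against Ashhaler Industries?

First 73 days: 73 × £4,360 = £318,280
Remaining days: (140 − 73) × £10,320 = £691,440
Per-day component: £318,280 + £691,440 = £1,009,720
Base plus per-day: £106,050 + £1,009,720 = £1,115,770
Enhancement: 150% of £1,115,770 = £1,673,655
Enhanced fine: £1,115,770 + £1,673,655 = £2,789,425
Cap at £1,791,850: £2,789,425 exceeds the cap → £1,791,850

£1,791,850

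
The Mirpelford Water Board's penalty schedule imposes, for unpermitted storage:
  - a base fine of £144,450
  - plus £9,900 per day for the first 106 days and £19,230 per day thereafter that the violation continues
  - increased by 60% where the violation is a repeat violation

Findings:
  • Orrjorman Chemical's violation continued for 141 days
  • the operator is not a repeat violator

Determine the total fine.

First 106 days: 106 × £9,900 = £1,049,400
Remaining days: (141 − 106) × £19,230 = £673,050
Per-day component: £1,049,400 + £673,050 = £1,722,450
Base plus per-day: £144,450 + £1,722,450 = £1,866,900
The operator is not a repeat violator: no 60% increase.

£1,866,900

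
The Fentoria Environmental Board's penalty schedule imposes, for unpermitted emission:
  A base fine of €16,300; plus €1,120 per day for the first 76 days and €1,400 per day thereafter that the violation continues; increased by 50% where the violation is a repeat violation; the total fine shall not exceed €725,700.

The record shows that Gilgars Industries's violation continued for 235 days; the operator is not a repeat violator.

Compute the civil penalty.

€324,020

First 76 days: 76 × €1,120 = €85,120
Remaining days: (235 − 76) × €1,400 = €222,600
Per-day component: €85,120 + €222,600 = €307,720
Base plus per-day: €16,300 + €307,720 = €324,020
The operator is not a repeat violator: no 50% increase.
Cap at €725,700: €324,020 is within the cap, no reduction.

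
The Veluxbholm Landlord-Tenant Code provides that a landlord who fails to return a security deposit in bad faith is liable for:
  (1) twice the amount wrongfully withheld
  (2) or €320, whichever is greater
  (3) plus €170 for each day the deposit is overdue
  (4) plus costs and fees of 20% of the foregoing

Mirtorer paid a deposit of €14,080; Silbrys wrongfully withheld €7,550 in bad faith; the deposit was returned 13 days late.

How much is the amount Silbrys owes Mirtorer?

€20,772

Doubled: 2 × €7,550 = €15,100
Minimum €320: €15,100 meets the minimum, no increase.
Late-return penalty: 13 × €170 = €2,210
Damages plus late penalty: €15,100 + €2,210 = €17,310
Costs and fees: 20% of €17,310 = €3,462
Total recovery: €17,310 + €3,462 = €20,772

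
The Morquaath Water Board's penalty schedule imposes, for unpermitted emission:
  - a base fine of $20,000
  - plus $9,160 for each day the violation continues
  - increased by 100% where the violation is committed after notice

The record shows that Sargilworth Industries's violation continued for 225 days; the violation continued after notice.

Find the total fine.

Per-day component: 225 × $9,160 = $2,061,000
Base plus per-day: $20,000 + $2,061,000 = $2,081,000
Enhancement: 100% of $2,081,000 = $2,081,000
Enhanced fine: $2,081,000 + $2,081,000 = $4,162,000

$4,162,000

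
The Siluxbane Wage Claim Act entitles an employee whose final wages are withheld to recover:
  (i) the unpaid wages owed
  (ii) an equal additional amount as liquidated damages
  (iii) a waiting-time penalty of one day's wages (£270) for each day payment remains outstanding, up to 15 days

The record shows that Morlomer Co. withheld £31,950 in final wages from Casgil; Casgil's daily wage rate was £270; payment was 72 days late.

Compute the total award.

Total award: £67,950

Liquidated damages (equal amount): £31,950
Penalty days: min(72, 15) = 15
Waiting-time penalty: 15 × £270 = £4,050
Total award: £31,950 + £31,950 + £4,050 = £67,950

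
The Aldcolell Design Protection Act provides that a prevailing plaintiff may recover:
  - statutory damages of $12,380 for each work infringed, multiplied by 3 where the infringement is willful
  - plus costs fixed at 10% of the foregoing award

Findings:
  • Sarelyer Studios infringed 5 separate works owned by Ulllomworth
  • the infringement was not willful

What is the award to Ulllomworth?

Statutory damages: 5 × $12,380 = $61,900
Infringement not willful: no ×3 enhancement.
Costs: 10% of $61,900 = $6,190
Award plus costs: $61,900 + $6,190 = $68,090

$68,090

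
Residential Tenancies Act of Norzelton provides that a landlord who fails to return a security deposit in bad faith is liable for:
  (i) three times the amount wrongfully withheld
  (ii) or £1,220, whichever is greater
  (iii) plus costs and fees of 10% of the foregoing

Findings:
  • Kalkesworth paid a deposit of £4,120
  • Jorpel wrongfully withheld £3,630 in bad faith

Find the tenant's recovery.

£11,979

Trebled: 3 × £3,630 = £10,890
Minimum £1,220: £10,890 meets the minimum, no increase.
Costs and fees: 10% of £10,890 = £1,089
Total recovery: £10,890 + £1,089 = £11,979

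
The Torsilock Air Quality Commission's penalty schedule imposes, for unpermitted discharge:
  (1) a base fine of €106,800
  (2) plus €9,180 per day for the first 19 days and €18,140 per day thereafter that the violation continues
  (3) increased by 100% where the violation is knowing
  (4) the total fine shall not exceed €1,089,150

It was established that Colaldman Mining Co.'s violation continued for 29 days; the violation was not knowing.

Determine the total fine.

€462,620

First 19 days: 19 × €9,180 = €174,420
Remaining days: (29 − 19) × €18,140 = €181,400
Per-day component: €174,420 + €181,400 = €355,820
Base plus per-day: €106,800 + €355,820 = €462,620
The violation was not knowing: no 100% increase.
Cap at €1,089,150: €462,620 is within the cap, no reduction.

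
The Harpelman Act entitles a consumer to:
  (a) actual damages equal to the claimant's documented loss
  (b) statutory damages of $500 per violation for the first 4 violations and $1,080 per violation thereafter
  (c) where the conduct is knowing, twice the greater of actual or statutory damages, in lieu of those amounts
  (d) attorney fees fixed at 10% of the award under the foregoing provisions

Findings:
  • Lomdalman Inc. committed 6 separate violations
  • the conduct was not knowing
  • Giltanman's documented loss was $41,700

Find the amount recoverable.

$50,446

First 4 violations: 4 × $500 = $2,000
Remaining violations: (6 − 4) × $1,080 = $2,160
Statutory damages: $2,000 + $2,160 = $4,160
Conduct not knowing: the in-lieu enhancement does not apply.
Actual plus statutory damages: $41,700 + $4,160 = $45,860
Attorney fees: 10% of $45,860 = $4,586
Total recovery: $45,860 + $4,586 = $50,446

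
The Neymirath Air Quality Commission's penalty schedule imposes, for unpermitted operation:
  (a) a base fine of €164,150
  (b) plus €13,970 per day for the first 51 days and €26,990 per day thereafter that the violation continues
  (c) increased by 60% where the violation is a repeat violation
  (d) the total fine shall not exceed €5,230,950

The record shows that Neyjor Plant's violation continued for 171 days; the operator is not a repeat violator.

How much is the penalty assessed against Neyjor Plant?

First 51 days: 51 × €13,970 = €712,470
Remaining days: (171 − 51) × €26,990 = €3,238,800
Per-day component: €712,470 + €3,238,800 = €3,951,270
Base plus per-day: €164,150 + €3,951,270 = €4,115,420
The operator is not a repeat violator: no 60% increase.
Cap at €5,230,950: €4,115,420 is within the cap, no reduction.

€4,115,420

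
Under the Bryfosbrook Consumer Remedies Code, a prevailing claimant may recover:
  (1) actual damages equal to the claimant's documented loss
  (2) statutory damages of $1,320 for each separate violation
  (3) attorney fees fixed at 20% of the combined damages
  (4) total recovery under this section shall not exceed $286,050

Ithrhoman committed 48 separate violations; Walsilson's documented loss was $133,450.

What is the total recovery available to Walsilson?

Statutory damages: 48 × $1,320 = $63,360
Combined damages: $133,450 + $63,360 = $196,810
Attorney fees: 20% of $196,810 = $39,362
Total before cap: $196,810 + $39,362 = $236,172
Cap at $286,050: $236,172 is within the cap, no reduction.

Total recovery: $236,172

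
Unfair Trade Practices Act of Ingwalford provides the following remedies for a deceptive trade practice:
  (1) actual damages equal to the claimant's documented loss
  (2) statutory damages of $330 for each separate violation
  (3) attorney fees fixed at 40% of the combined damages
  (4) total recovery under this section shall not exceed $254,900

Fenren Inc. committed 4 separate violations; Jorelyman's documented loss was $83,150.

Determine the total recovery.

$118,258

Statutory damages: 4 × $330 = $1,320
Combined damages: $83,150 + $1,320 = $84,470
Attorney fees: 40% of $84,470 = $33,788
Total before cap: $84,470 + $33,788 = $118,258
Cap at $254,900: $118,258 is within the cap, no reduction.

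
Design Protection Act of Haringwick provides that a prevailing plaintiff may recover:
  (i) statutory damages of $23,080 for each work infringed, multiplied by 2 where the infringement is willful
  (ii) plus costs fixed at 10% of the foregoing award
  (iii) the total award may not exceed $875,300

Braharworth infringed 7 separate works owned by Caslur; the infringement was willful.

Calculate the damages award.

$355,432

Statutory damages: 7 × $23,080 = $161,560
Doubled: 2 × $161,560 = $323,120
Costs: 10% of $323,120 = $32,312
Award plus costs: $323,120 + $32,312 = $355,432
Cap at $875,300: $355,432 is within the cap, no reduction.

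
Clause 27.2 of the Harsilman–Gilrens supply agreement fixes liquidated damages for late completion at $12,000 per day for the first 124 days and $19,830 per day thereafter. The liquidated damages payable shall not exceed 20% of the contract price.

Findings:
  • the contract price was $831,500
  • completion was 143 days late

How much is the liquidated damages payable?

$166,300

First 124 days: 124 × $12,000 = $1,488,000
Remaining days: (143 − 124) × $19,830 = $376,770
Accrued per-day damages: $1,488,000 + $376,770 = $1,864,770
Cap: 20% of $831,500 = $166,300
Cap at $166,300: $1,864,770 exceeds the cap → $166,300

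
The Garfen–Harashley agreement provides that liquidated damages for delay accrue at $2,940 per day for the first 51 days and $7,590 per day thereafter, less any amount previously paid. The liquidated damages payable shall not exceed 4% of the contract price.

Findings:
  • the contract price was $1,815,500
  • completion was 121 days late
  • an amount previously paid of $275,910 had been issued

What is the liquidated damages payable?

First 51 days: 51 × $2,940 = $149,940
Remaining days: (121 − 51) × $7,590 = $531,300
Accrued per-day damages: $149,940 + $531,300 = $681,240
Less amount previously paid: $681,240 − $275,910 = $405,330
Cap: 4% of $1,815,500 = $72,620
Cap at $72,620: $405,330 exceeds the cap → $72,620

$72,620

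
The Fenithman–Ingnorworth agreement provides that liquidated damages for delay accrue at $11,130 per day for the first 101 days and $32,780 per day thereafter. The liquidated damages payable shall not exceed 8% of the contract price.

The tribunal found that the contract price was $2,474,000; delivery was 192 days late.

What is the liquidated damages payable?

First 101 days: 101 × $11,130 = $1,124,130
Remaining days: (192 − 101) × $32,780 = $2,982,980
Accrued per-day damages: $1,124,130 + $2,982,980 = $4,107,110
Cap: 8% of $2,474,000 = $197,920
Cap at $197,920: $4,107,110 exceeds the cap → $197,920

Liquidated damages: $197,920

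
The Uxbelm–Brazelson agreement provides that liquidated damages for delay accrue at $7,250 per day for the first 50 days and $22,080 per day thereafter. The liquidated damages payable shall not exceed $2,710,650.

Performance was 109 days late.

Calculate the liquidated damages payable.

Liquidated damages: $1,665,220

First 50 days: 50 × $7,250 = $362,500
Remaining days: (109 − 50) × $22,080 = $1,302,720
Accrued per-day damages: $362,500 + $1,302,720 = $1,665,220
Cap at $2,710,650: $1,665,220 is within the cap, no reduction.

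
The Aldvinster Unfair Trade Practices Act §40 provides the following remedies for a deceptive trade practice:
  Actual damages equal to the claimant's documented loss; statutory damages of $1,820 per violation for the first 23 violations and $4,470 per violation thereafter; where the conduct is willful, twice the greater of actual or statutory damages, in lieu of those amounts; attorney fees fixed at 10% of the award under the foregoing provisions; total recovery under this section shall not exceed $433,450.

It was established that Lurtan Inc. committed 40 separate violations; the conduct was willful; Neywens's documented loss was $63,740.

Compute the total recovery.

$259,270

First 23 violations: 23 × $1,820 = $41,860
Remaining violations: (40 − 23) × $4,470 = $75,990
Statutory damages: $41,860 + $75,990 = $117,850
Greater of actual damages ($63,740) or statutory damages ($117,850): $117,850
Doubled: 2 × $117,850 = $235,700
Attorney fees: 10% of $235,700 = $23,570
Total before cap: $235,700 + $23,570 = $259,270
Cap at $433,450: $259,270 is within the cap, no reduction.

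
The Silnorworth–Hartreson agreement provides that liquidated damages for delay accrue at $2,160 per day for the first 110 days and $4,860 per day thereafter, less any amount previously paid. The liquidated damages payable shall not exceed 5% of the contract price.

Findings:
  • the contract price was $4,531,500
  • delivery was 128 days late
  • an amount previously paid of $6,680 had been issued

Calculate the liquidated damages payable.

First 110 days: 110 × $2,160 = $237,600
Remaining days: (128 − 110) × $4,860 = $87,480
Accrued per-day damages: $237,600 + $87,480 = $325,080
Less amount previously paid: $325,080 − $6,680 = $318,400
Cap: 5% of $4,531,500 = $226,575
Cap at $226,575: $318,400 exceeds the cap → $226,575

Liquidated damages: $226,575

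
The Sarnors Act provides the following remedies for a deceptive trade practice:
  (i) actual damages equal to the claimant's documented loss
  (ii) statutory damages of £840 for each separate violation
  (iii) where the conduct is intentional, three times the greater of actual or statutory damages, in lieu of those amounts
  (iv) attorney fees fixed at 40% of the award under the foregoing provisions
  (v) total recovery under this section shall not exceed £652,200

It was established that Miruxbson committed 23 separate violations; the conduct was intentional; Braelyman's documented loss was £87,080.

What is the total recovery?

Statutory damages: 23 × £840 = £19,320
Greater of actual damages (£87,080) or statutory damages (£19,320): £87,080
Trebled: 3 × £87,080 = £261,240
Attorney fees: 40% of £261,240 = £104,496
Total before cap: £261,240 + £104,496 = £365,736
Cap at £652,200: £365,736 is within the cap, no reduction.

Total recovery: £365,736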